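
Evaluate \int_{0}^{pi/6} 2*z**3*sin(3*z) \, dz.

Integrate by parts 3 times (u = z^3, dv = 2*sin(3*z) dz).
An antiderivative is F(z) = -2*z**3*cos(3*z)/3 + 2*z**2*sin(3*z)/3 + 4*z*cos(3*z)/9 - 4*sin(3*z)/27.
Then F(pi/6) - F(0) = (-4/27 + pi**2/54) - (0) = -4/27 + pi**2/54.

-4/27 + pi**2/54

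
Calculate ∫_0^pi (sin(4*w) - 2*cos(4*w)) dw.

An antiderivative is F(w) = -sin(4*w)/2 - cos(4*w)/4.
Then F(pi) - F(0) = (-1/4) - (-1/4) = 0.

0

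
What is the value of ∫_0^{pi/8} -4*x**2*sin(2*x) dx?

-sqrt(2)/2 - sqrt(2)*pi/8 + sqrt(2)*pi**2/64 + 1

Integrate by parts twice (u = x^2, dv = -4*sin(2*x) dx).
An antiderivative is F(x) = 2*x**2*cos(2*x) - 2*x*sin(2*x) - cos(2*x).
Then F(pi/8) - F(0) = (sqrt(2)*(-32 - 8*pi + pi**2)/64) - (-1) = -sqrt(2)/2 - sqrt(2)*pi/8 + sqrt(2)*pi**2/64 + 1.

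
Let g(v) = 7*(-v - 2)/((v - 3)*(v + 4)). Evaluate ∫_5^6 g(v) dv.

log(8/75)

Factor the denominator: v**2 + v - 12 = (v + 4)(v - 3).
Partial fractions: 7*(-v - 2)/((v - 3)*(v + 4)) = -2/(v + 4) - 5/(v - 3).
An antiderivative is F(v) = -5*log(v - 3) - 2*log(v + 4).
Then F(6) - F(5) = (-5*log(3) - 2*log(5) - 2*log(2)) - (-4*log(3) - 5*log(2)) = log(8/75).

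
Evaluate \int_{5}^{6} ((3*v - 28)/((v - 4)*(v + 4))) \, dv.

Factor the denominator: v**2 - 16 = (v + 4)(v - 4).
Partial fractions: (3*v - 28)/((v - 4)*(v + 4)) = 5/(v + 4) - 2/(v - 4).
An antiderivative is F(v) = -2*log(v - 4) + 5*log(v + 4).
Then F(6) - F(5) = (3*log(2) + 5*log(5)) - (10*log(3)) = -10*log(3) + 3*log(2) + 5*log(5).

-10*log(3) + 3*log(2) + 5*log(5)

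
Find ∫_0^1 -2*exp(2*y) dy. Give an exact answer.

1 - exp(2)

An antiderivative is F(y) = -exp(2*y).
Then F(1) - F(0) = (-exp(2)) - (-1) = 1 - exp(2).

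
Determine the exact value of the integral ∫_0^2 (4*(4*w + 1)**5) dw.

265720/3

Let u = 4*w + 1, so du = 4 dw. When w = 0, u = 1; when w = 2, u = 9.
The integral becomes ∫ u**5 du from 1 to 9, with antiderivative u**6/6.
Back in w: F(w) = (4*w + 1)**6/6.
Then F(2) - F(0) = (177147/2) - (1/6) = 265720/3.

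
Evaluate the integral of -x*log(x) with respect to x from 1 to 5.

6 - 25*log(5)/2

Integrate by parts once (u = ln x, dv = -x dx).
An antiderivative is F(x) = -x**2*(2*log(x) - 1)/4.
Then F(5) - F(1) = (25/4 - 25*log(5)/2) - (1/4) = 6 - 25*log(5)/2.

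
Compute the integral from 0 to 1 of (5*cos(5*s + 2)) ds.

-sin(2) + sin(7)

Let u = 5*s + 2, so du = 5 ds. When s = 0, u = 2; when s = 1, u = 7.
The integral becomes ∫ cos(u) du from 2 to 7, with antiderivative sin(u).
Back in s: F(s) = sin(5*s + 2).
Then F(1) - F(0) = (sin(7)) - (sin(2)) = -sin(2) + sin(7).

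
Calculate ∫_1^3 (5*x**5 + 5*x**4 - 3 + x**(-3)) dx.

7588/9

By the power rule, an antiderivative is F(x) = 5*x**6/6 + x**5 - 3*x - 1/(2*x**2).
Then F(3) - F(1) = (7573/9) - (-5/3) = 7588/9.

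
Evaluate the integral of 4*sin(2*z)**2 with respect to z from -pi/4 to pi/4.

pi

Use the identity sin^2(2*z) = (1 - cos(4*z))/2.
An antiderivative is F(z) = 2*z - sin(4*z)/2.
Then F(pi/4) - F(-pi/4) = (pi/2) - (-pi/2) = pi.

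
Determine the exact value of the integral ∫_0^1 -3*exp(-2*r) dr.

-3/2 + 3*exp(-2)/2

An antiderivative is F(r) = 3*exp(-2*r)/2.
Then F(1) - F(0) = (3*exp(-2)/2) - (3/2) = -3/2 + 3*exp(-2)/2.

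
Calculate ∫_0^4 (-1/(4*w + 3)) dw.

-log(19)/4 + log(3)/4

An antiderivative is F(w) = -log(4*w + 3)/4.
Then F(4) - F(0) = (-log(19)/4) - (-log(3)/4) = -log(19)/4 + log(3)/4.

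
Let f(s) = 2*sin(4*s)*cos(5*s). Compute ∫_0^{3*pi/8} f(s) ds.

-8/9 + 5*sqrt(2 - sqrt(2))/9

Use the identity sin(4*s)cos(5*s) = [sin(9*s) + sin(-s)]/2.
An antiderivative is F(s) = cos(s) - cos(9*s)/9.
Then F(3*pi/8) - F(0) = (5*sqrt(2 - sqrt(2))/9) - (8/9) = -8/9 + 5*sqrt(2 - sqrt(2))/9.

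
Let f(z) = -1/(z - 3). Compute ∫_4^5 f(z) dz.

An antiderivative is F(z) = -log(z - 3).
Then F(5) - F(4) = (-log(2)) - (0) = -log(2).

-log(2)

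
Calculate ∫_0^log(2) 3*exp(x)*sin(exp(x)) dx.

Let u = exp(x), so du = exp(x) dx. When x = 0, u = 1; when x = log(2), u = 2.
The integral becomes 3·∫ sin(u) du from 1 to 2, with antiderivative -3*cos(u).
Back in x: F(x) = -3*cos(exp(x)).
Then F(log(2)) - F(0) = (-3*cos(2)) - (-3*cos(1)) = -3*cos(2) + 3*cos(1).

-3*cos(2) + 3*cos(1)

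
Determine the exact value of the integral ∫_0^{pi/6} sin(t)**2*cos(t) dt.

Let u = sin(t), so du = cos(t) dt. When t = 0, u = 0; when t = pi/6, u = 1/2.
The integral becomes ∫ u**2 du from 0 to 1/2, with antiderivative u**3/3.
Back in t: F(t) = sin(t)**3/3.
Then F(pi/6) - F(0) = (1/24) - (0) = 1/24.

1/24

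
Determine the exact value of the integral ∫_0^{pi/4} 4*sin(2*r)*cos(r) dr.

Use the identity sin(2*r)cos(r) = [sin(3*r) + sin(r)]/2.
An antiderivative is F(r) = -2*cos(r) - 2*cos(3*r)/3.
Then F(pi/4) - F(0) = (-2*sqrt(2)/3) - (-8/3) = 8/3 - 2*sqrt(2)/3.

8/3 - 2*sqrt(2)/3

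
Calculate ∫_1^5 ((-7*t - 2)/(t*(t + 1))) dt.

Factor the denominator: t**2 + t = (t + 1)t.
Partial fractions: (-7*t - 2)/(t*(t + 1)) = -5/(t + 1) - 2/t.
An antiderivative is F(t) = -2*log(t) - 5*log(t + 1).
Then F(5) - F(1) = (-5*log(3) - 5*log(2) - 2*log(5)) - (-log(32)) = -5*log(3) - 2*log(5).

-5*log(3) - 2*log(5)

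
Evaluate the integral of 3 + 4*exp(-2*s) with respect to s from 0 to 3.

An antiderivative is F(s) = 3*s - 2*exp(-2*s).
Then F(3) - F(0) = (9 - 2*exp(-6)) - (-2) = 11 - 2*exp(-6).

11 - 2*exp(-6)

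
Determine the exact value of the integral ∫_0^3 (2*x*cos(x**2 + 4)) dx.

sin(13) - sin(4)

Let u = x**2 + 4, so du = 2*x dx. When x = 0, u = 4; when x = 3, u = 13.
The integral becomes ∫ cos(u) du from 4 to 13, with antiderivative sin(u).
Back in x: F(x) = sin(x**2 + 4).
Then F(3) - F(0) = (sin(13)) - (sin(4)) = sin(13) - sin(4).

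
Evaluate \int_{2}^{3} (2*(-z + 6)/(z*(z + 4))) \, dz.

Factor the denominator: z**2 + 4*z = (z + 4)z.
Partial fractions: 2*(-z + 6)/(z*(z + 4)) = -5/(z + 4) + 3/z.
An antiderivative is F(z) = 3*log(z) - 5*log(z + 4).
Then F(3) - F(2) = (-5*log(7) + 3*log(3)) - (-5*log(3) - 2*log(2)) = -5*log(7) + 2*log(2) + 8*log(3).

-5*log(7) + 2*log(2) + 8*log(3)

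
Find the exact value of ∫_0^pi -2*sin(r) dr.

-4

An antiderivative is F(r) = 2*cos(r).
Then F(pi) - F(0) = (-2) - (2) = -4.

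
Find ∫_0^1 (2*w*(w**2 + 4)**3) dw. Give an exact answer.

369/4

Let u = w**2 + 4, so du = 2*w dw. When w = 0, u = 4; when w = 1, u = 5.
The integral becomes ∫ u**3 du from 4 to 5, with antiderivative u**4/4.
Back in w: F(w) = (w**2 + 4)**4/4.
Then F(1) - F(0) = (625/4) - (64) = 369/4.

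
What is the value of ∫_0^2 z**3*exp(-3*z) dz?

2/27 - 122*exp(-6)/27

Integrate by parts 3 times (u = z^3, dv = exp(-3*z) dz).
An antiderivative is F(z) = (-9*z**3 - 9*z**2 - 6*z - 2)*exp(-3*z)/27.
Then F(2) - F(0) = (-122*exp(-6)/27) - (-2/27) = 2/27 - 122*exp(-6)/27.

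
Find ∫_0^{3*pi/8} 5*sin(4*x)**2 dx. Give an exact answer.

15*pi/16

Use the identity sin^2(4*x) = (1 - cos(8*x))/2.
An antiderivative is F(x) = 5*x/2 - 5*sin(8*x)/16.
Then F(3*pi/8) - F(0) = (15*pi/16) - (0) = 15*pi/16.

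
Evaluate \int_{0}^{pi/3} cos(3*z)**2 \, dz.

Use the identity cos^2(3*z) = (1 + cos(6*z))/2.
An antiderivative is F(z) = z/2 + sin(6*z)/12.
Then F(pi/3) - F(0) = (pi/6) - (0) = pi/6.

pi/6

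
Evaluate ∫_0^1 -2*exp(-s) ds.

-2 + 2*exp(-1)

An antiderivative is F(s) = 2*exp(-s).
Then F(1) - F(0) = (2*exp(-1)) - (2) = -2 + 2*exp(-1).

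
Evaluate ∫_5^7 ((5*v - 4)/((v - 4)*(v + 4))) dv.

-4*log(3) + 3*log(11)

Factor the denominator: v**2 - 16 = (v + 4)(v - 4).
Partial fractions: (5*v - 4)/((v - 4)*(v + 4)) = 3/(v + 4) + 2/(v - 4).
An antiderivative is F(v) = 2*log(v - 4) + 3*log(v + 4).
Then F(7) - F(5) = (2*log(3) + 3*log(11)) - (6*log(3)) = -4*log(3) + 3*log(11).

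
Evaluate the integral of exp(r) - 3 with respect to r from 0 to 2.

An antiderivative is F(r) = -3*r + exp(r).
Then F(2) - F(0) = (-6 + exp(2)) - (1) = -7 + exp(2).

-7 + exp(2)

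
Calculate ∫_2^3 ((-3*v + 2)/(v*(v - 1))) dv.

Factor the denominator: v**2 - v = v(v - 1).
Partial fractions: (-3*v + 2)/(v*(v - 1)) = -2/v - 1/(v - 1).
An antiderivative is F(v) = -2*log(v) - log(v - 1).
Then F(3) - F(2) = (-log(18)) - (-log(4)) = log(2/9).

log(2/9)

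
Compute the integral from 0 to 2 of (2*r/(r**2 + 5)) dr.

Let u = r**2 + 5, so du = 2*r dr. When r = 0, u = 5; when r = 2, u = 9.
The integral becomes ∫ 1/u du from 5 to 9, with antiderivative log(u).
Back in r: F(r) = log(r**2 + 5).
Then F(2) - F(0) = (log(9)) - (log(5)) = log(9/5).

log(9/5)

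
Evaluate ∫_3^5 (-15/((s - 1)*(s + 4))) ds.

Factor the denominator: s**2 + 3*s - 4 = (s + 4)(s - 1).
Partial fractions: -15/((s - 1)*(s + 4)) = 3/(s + 4) - 3/(s - 1).
An antiderivative is F(s) = -3*log(s - 1) + 3*log(s + 4).
Then F(5) - F(3) = (-6*log(2) + 6*log(3)) - (-3*log(2) + 3*log(7)) = -3*log(7) - 3*log(2) + 6*log(3).

-3*log(7) - 3*log(2) + 6*log(3)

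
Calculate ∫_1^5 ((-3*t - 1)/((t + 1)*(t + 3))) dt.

log(3/16)

Factor the denominator: t**2 + 4*t + 3 = (t + 3)(t + 1).
Partial fractions: (-3*t - 1)/((t + 1)*(t + 3)) = -4/(t + 3) + 1/(t + 1).
An antiderivative is F(t) = log(t + 1) - 4*log(t + 3).
Then F(5) - F(1) = (-11*log(2) + log(3)) - (-7*log(2)) = log(3/16).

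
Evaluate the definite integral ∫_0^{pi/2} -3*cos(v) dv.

-3

An antiderivative is F(v) = -3*sin(v).
Then F(pi/2) - F(0) = (-3) - (0) = -3.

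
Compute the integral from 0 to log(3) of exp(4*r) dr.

20

Let u = exp(r), so du = exp(r) dr. When r = 0, u = 1; when r = log(3), u = 3.
The integral becomes ∫ u**3 du from 1 to 3, with antiderivative u**4/4.
Back in r: F(r) = exp(4*r)/4.
Then F(log(3)) - F(0) = (81/4) - (1/4) = 20.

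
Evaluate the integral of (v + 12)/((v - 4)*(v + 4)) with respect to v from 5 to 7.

log(81/11)

Factor the denominator: v**2 - 16 = (v + 4)(v - 4).
Partial fractions: (v + 12)/((v - 4)*(v + 4)) = -1/(v + 4) + 2/(v - 4).
An antiderivative is F(v) = 2*log(v - 4) - log(v + 4).
Then F(7) - F(5) = (log(9/11)) - (-log(9)) = log(81/11).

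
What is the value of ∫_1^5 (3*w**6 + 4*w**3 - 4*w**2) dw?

By the power rule, an antiderivative is F(w) = 3*w**7/7 + w**4 - 4*w**3/3.
Then F(5) - F(1) = (712750/21) - (2/21) = 712748/21.

712748/21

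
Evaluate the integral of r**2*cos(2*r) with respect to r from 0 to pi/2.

Integrate by parts twice (u = r^2, dv = cos(2*r) dr).
An antiderivative is F(r) = r**2*sin(2*r)/2 + r*cos(2*r)/2 - sin(2*r)/4.
Then F(pi/2) - F(0) = (-pi/4) - (0) = -pi/4.

-pi/4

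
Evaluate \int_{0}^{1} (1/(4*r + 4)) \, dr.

log(2)/4

An antiderivative is F(r) = log(4*r + 4)/4.
Then F(1) - F(0) = (3*log(2)/4) - (log(2)/2) = log(2)/4.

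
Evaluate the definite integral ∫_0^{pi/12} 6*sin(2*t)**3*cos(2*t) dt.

Let u = sin(2*t), so du = 2*cos(2*t) dt. When t = 0, u = 0; when t = pi/12, u = 1/2.
The integral becomes 3·∫ u**3 du from 0 to 1/2, with antiderivative 3*u**4/4.
Back in t: F(t) = 3*sin(2*t)**4/4.
Then F(pi/12) - F(0) = (3/64) - (0) = 3/64.

3/64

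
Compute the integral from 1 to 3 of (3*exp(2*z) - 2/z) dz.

-3*exp(2)/2 - log(9) + 3*exp(6)/2

An antiderivative is F(z) = 3*exp(2*z)/2 - 2*log(z).
Then F(3) - F(1) = (-log(9) + 3*exp(6)/2) - (3*exp(2)/2) = -3*exp(2)/2 - log(9) + 3*exp(6)/2.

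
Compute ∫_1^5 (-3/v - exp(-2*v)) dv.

An antiderivative is F(v) = -3*log(v) + exp(-2*v)/2.
Then F(5) - F(1) = (-3*log(5) + exp(-10)/2) - (exp(-2)/2) = (-6*exp(10)*log(5) - exp(8) + 1)*exp(-10)/2.

(-6*exp(10)*log(5) - exp(8) + 1)*exp(-10)/2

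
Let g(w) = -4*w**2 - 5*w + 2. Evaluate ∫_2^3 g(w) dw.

By the power rule, an antiderivative is F(w) = -4*w**3/3 - 5*w**2/2 + 2*w.
Then F(3) - F(2) = (-105/2) - (-50/3) = -215/6.

-215/6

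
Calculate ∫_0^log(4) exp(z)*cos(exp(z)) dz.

-sin(1) + sin(4)

Let u = exp(z), so du = exp(z) dz. When z = 0, u = 1; when z = log(4), u = 4.
The integral becomes ∫ cos(u) du from 1 to 4, with antiderivative sin(u).
Back in z: F(z) = sin(exp(z)).
Then F(log(4)) - F(0) = (sin(4)) - (sin(1)) = -sin(1) + sin(4).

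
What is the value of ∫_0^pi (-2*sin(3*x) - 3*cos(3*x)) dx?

An antiderivative is F(x) = -sin(3*x) + 2*cos(3*x)/3.
Then F(pi) - F(0) = (-2/3) - (2/3) = -4/3.

-4/3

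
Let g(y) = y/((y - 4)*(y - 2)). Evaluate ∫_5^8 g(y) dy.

Factor the denominator: y**2 - 6*y + 8 = (y - 2)(y - 4).
Partial fractions: y/((y - 4)*(y - 2)) = -1/(y - 2) + 2/(y - 4).
An antiderivative is F(y) = 2*log(y - 4) - log(y - 2).
Then F(8) - F(5) = (log(8/3)) - (-log(3)) = log(8).

log(8)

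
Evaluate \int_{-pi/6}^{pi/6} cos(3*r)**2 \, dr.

pi/6

Use the identity cos^2(3*r) = (1 + cos(6*r))/2.
An antiderivative is F(r) = r/2 + sin(6*r)/12.
Then F(pi/6) - F(-pi/6) = (pi/12) - (-pi/12) = pi/6.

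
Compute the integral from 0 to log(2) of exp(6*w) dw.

Let u = exp(w), so du = exp(w) dw. When w = 0, u = 1; when w = log(2), u = 2.
The integral becomes ∫ u**5 du from 1 to 2, with antiderivative u**6/6.
Back in w: F(w) = exp(6*w)/6.
Then F(log(2)) - F(0) = (32/3) - (1/6) = 21/2.

21/2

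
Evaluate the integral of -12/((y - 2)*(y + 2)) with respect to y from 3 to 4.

Factor the denominator: y**2 - 4 = (y + 2)(y - 2).
Partial fractions: -12/((y - 2)*(y + 2)) = 3/(y + 2) - 3/(y - 2).
An antiderivative is F(y) = -3*log(y - 2) + 3*log(y + 2).
Then F(4) - F(3) = (log(27)) - (3*log(5)) = -3*log(5) + 3*log(3).

-3*log(5) + 3*log(3)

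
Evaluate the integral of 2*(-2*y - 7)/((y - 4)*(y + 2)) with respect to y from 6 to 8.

-7*log(2) + log(5)

Factor the denominator: y**2 - 2*y - 8 = (y + 2)(y - 4).
Partial fractions: 2*(-2*y - 7)/((y - 4)*(y + 2)) = 1/(y + 2) - 5/(y - 4).
An antiderivative is F(y) = -5*log(y - 4) + log(y + 2).
Then F(8) - F(6) = (-9*log(2) + log(5)) - (-log(4)) = -7*log(2) + log(5).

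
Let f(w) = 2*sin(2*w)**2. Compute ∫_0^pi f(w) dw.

Use the identity sin^2(2*w) = (1 - cos(4*w))/2.
An antiderivative is F(w) = w - sin(4*w)/4.
Then F(pi) - F(0) = (pi) - (0) = pi.

pi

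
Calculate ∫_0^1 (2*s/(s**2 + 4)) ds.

Let u = s**2 + 4, so du = 2*s ds. When s = 0, u = 4; when s = 1, u = 5.
The integral becomes ∫ 1/u du from 4 to 5, with antiderivative log(u).
Back in s: F(s) = log(s**2 + 4).
Then F(1) - F(0) = (log(5)) - (log(4)) = log(5/4).

log(5/4)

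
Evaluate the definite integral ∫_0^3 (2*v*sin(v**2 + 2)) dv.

cos(2) - cos(11)

Let u = v**2 + 2, so du = 2*v dv. When v = 0, u = 2; when v = 3, u = 11.
The integral becomes ∫ sin(u) du from 2 to 11, with antiderivative -cos(u).
Back in v: F(v) = -cos(v**2 + 2).
Then F(3) - F(0) = (-cos(11)) - (-cos(2)) = cos(2) - cos(11).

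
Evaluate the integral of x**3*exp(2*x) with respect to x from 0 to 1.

3/8 + exp(2)/8

Integrate by parts 3 times (u = x^3, dv = exp(2*x) dx).
An antiderivative is F(x) = (4*x**3 - 6*x**2 + 6*x - 3)*exp(2*x)/8.
Then F(1) - F(0) = (exp(2)/8) - (-3/8) = 3/8 + exp(2)/8.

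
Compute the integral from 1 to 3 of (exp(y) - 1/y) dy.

An antiderivative is F(y) = exp(y) - log(y).
Then F(3) - F(1) = (-log(3) + exp(3)) - (exp(1)) = -exp(1) - log(3) + exp(3).

-exp(1) - log(3) + exp(3)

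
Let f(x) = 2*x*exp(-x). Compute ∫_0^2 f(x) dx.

2 - 6*exp(-2)

Integrate by parts once (u = x, dv = 2*exp(-x) dx).
An antiderivative is F(x) = (-2*x - 2)*exp(-x).
Then F(2) - F(0) = (-6*exp(-2)) - (-2) = 2 - 6*exp(-2).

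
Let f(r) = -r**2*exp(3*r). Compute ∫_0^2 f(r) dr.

2/27 - 26*exp(6)/27

Integrate by parts twice (u = r^2, dv = -exp(3*r) dr).
An antiderivative is F(r) = (-9*r**2 + 6*r - 2)*exp(3*r)/27.
Then F(2) - F(0) = (-26*exp(6)/27) - (-2/27) = 2/27 - 26*exp(6)/27.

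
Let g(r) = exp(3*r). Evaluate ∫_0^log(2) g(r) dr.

7/3

Let u = exp(r), so du = exp(r) dr. When r = 0, u = 1; when r = log(2), u = 2.
The integral becomes ∫ u**2 du from 1 to 2, with antiderivative u**3/3.
Back in r: F(r) = exp(3*r)/3.
Then F(log(2)) - F(0) = (8/3) - (1/3) = 7/3.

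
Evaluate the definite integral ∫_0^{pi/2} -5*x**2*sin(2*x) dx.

Integrate by parts twice (u = x^2, dv = -5*sin(2*x) dx).
An antiderivative is F(x) = 5*x**2*cos(2*x)/2 - 5*x*sin(2*x)/2 - 5*cos(2*x)/4.
Then F(pi/2) - F(0) = (5/4 - 5*pi**2/8) - (-5/4) = 5/2 - 5*pi**2/8.

5/2 - 5*pi**2/8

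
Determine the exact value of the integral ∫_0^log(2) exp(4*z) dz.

15/4

Let u = exp(z), so du = exp(z) dz. When z = 0, u = 1; when z = log(2), u = 2.
The integral becomes ∫ u**3 du from 1 to 2, with antiderivative u**4/4.
Back in z: F(z) = exp(4*z)/4.
Then F(log(2)) - F(0) = (4) - (1/4) = 15/4.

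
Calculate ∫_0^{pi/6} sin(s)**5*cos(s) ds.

Let u = sin(s), so du = cos(s) ds. When s = 0, u = 0; when s = pi/6, u = 1/2.
The integral becomes ∫ u**5 du from 0 to 1/2, with antiderivative u**6/6.
Back in s: F(s) = sin(s)**6/6.
Then F(pi/6) - F(0) = (1/384) - (0) = 1/384.

1/384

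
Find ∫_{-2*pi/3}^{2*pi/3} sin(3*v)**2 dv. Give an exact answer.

2*pi/3

Use the identity sin^2(3*v) = (1 - cos(6*v))/2.
An antiderivative is F(v) = v/2 - sin(6*v)/12.
Then F(2*pi/3) - F(-2*pi/3) = (pi/3) - (-pi/3) = 2*pi/3.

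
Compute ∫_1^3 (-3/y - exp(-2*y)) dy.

(-6*exp(6)*log(3) - exp(4) + 1)*exp(-6)/2

An antiderivative is F(y) = -3*log(y) + exp(-2*y)/2.
Then F(3) - F(1) = (-3*log(3) + exp(-6)/2) - (exp(-2)/2) = (-6*exp(6)*log(3) - exp(4) + 1)*exp(-6)/2.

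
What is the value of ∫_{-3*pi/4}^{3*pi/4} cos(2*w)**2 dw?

3*pi/4

Use the identity cos^2(2*w) = (1 + cos(4*w))/2.
An antiderivative is F(w) = w/2 + sin(4*w)/8.
Then F(3*pi/4) - F(-3*pi/4) = (3*pi/8) - (-3*pi/8) = 3*pi/4.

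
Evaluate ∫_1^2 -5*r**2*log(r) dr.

Integrate by parts once (u = ln r, dv = -5*r**2 dr).
An antiderivative is F(r) = -5*r**3*(3*log(r) - 1)/9.
Then F(2) - F(1) = (40/9 - 40*log(2)/3) - (5/9) = 35/9 - 40*log(2)/3.

35/9 - 40*log(2)/3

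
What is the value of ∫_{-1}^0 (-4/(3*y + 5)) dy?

An antiderivative is F(y) = -4*log(3*y + 5)/3.
Then F(0) - F(-1) = (-4*log(5)/3) - (-4*log(2)/3) = -4*log(5)/3 + 4*log(2)/3.

-4*log(5)/3 + 4*log(2)/3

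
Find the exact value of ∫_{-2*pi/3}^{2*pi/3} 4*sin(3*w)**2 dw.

Use the identity sin^2(3*w) = (1 - cos(6*w))/2.
An antiderivative is F(w) = 2*w - sin(6*w)/3.
Then F(2*pi/3) - F(-2*pi/3) = (4*pi/3) - (-4*pi/3) = 8*pi/3.

8*pi/3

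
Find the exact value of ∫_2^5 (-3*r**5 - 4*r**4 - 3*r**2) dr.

By the power rule, an antiderivative is F(r) = -r**6/2 - 4*r**5/5 - r**3.
Then F(5) - F(2) = (-20875/2) - (-328/5) = -103719/10.

-103719/10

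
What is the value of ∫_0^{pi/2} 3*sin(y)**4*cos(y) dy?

Let u = sin(y), so du = cos(y) dy. When y = 0, u = 0; when y = pi/2, u = 1.
The integral becomes 3·∫ u**4 du from 0 to 1, with antiderivative 3*u**5/5.
Back in y: F(y) = 3*sin(y)**5/5.
Then F(pi/2) - F(0) = (3/5) - (0) = 3/5.

3/5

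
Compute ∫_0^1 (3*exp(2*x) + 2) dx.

An antiderivative is F(x) = 3*exp(2*x)/2 + 2*x.
Then F(1) - F(0) = (2 + 3*exp(2)/2) - (3/2) = 1/2 + 3*exp(2)/2.

1/2 + 3*exp(2)/2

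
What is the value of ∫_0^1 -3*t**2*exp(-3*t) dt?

Integrate by parts twice (u = t^2, dv = -3*exp(-3*t) dt).
An antiderivative is F(t) = (9*t**2 + 6*t + 2)*exp(-3*t)/9.
Then F(1) - F(0) = (17*exp(-3)/9) - (2/9) = -2/9 + 17*exp(-3)/9.

-2/9 + 17*exp(-3)/9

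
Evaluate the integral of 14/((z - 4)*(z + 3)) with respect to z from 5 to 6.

Factor the denominator: z**2 - z - 12 = (z + 3)(z - 4).
Partial fractions: 14/((z - 4)*(z + 3)) = -2/(z + 3) + 2/(z - 4).
An antiderivative is F(z) = 2*log(z - 4) - 2*log(z + 3).
Then F(6) - F(5) = (log(4/81)) - (-log(64)) = -4*log(3) + 8*log(2).

-4*log(3) + 8*log(2)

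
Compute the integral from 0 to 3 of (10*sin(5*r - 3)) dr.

Let u = 5*r - 3, so du = 5 dr. When r = 0, u = -3; when r = 3, u = 12.
The integral becomes 2·∫ sin(u) du from -3 to 12, with antiderivative -2*cos(u).
Back in r: F(r) = -2*cos(5*r - 3).
Then F(3) - F(0) = (-2*cos(12)) - (-2*cos(3)) = 2*cos(3) - 2*cos(12).

2*cos(3) - 2*cos(12)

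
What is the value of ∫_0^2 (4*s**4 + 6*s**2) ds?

By the power rule, an antiderivative is F(s) = 4*s**5/5 + 2*s**3.
Then F(2) - F(0) = (208/5) - (0) = 208/5.

208/5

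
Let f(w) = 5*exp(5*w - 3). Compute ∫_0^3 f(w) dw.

-(1 - exp(15))*exp(-3)

Let u = 5*w - 3, so du = 5 dw. When w = 0, u = -3; when w = 3, u = 12.
The integral becomes ∫ exp(u) du from -3 to 12, with antiderivative exp(u).
Back in w: F(w) = exp(5*w - 3).
Then F(3) - F(0) = (exp(12)) - (exp(-3)) = -(1 - exp(15))*exp(-3).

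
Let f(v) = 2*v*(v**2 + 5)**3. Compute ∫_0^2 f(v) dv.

1484

Let u = v**2 + 5, so du = 2*v dv. When v = 0, u = 5; when v = 2, u = 9.
The integral becomes ∫ u**3 du from 5 to 9, with antiderivative u**4/4.
Back in v: F(v) = (v**2 + 5)**4/4.
Then F(2) - F(0) = (6561/4) - (625/4) = 1484.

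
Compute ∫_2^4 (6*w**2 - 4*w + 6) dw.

By the power rule, an antiderivative is F(w) = 2*w**3 - 2*w**2 + 6*w.
Then F(4) - F(2) = (120) - (20) = 100.

100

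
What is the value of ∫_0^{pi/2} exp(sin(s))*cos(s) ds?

Let u = sin(s), so du = cos(s) ds. When s = 0, u = 0; when s = pi/2, u = 1.
The integral becomes ∫ exp(u) du from 0 to 1, with antiderivative exp(u).
Back in s: F(s) = exp(sin(s)).
Then F(pi/2) - F(0) = (E) - (1) = -1 + E.

-1 + E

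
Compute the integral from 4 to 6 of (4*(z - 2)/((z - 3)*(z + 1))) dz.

-3*log(5) + log(3) + 3*log(7)

Factor the denominator: z**2 - 2*z - 3 = (z + 1)(z - 3).
Partial fractions: 4*(z - 2)/((z - 3)*(z + 1)) = 3/(z + 1) + 1/(z - 3).
An antiderivative is F(z) = log(z - 3) + 3*log(z + 1).
Then F(6) - F(4) = (log(3) + 3*log(7)) - (3*log(5)) = -3*log(5) + log(3) + 3*log(7).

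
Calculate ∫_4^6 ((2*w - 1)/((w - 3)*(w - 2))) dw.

Factor the denominator: w**2 - 5*w + 6 = (w - 2)(w - 3).
Partial fractions: (2*w - 1)/((w - 3)*(w - 2)) = -3/(w - 2) + 5/(w - 3).
An antiderivative is F(w) = 5*log(w - 3) - 3*log(w - 2).
Then F(6) - F(4) = (-6*log(2) + 5*log(3)) - (-log(8)) = -3*log(2) + 5*log(3).

-3*log(2) + 5*log(3)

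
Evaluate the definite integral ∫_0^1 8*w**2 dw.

8/3

Let u = 2*w, so du = 2 dw. When w = 0, u = 0; when w = 1, u = 2.
The integral becomes ∫ u**2 du from 0 to 2, with antiderivative u**3/3.
Back in w: F(w) = 8*w**3/3.
Then F(1) - F(0) = (8/3) - (0) = 8/3.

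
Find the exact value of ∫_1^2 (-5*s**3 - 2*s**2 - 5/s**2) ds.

-311/12

By the power rule, an antiderivative is F(s) = -5*s**4/4 - 2*s**3/3 + 5/s.
Then F(2) - F(1) = (-137/6) - (37/12) = -311/12.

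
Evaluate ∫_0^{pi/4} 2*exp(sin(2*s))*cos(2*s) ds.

Let u = sin(2*s), so du = 2*cos(2*s) ds. When s = 0, u = 0; when s = pi/4, u = 1.
The integral becomes ∫ exp(u) du from 0 to 1, with antiderivative exp(u).
Back in s: F(s) = exp(sin(2*s)).
Then F(pi/4) - F(0) = (E) - (1) = -1 + E.

-1 + E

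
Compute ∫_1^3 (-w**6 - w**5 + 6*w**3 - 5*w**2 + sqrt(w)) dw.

By the power rule, an antiderivative is F(w) = -w**7/7 - w**6/6 + 3*w**4/2 + 2*w**(3/2)/3 - 5*w**3/3.
Then F(3) - F(1) = (-2502/7 + 2*sqrt(3)) - (4/21) = -7510/21 + 2*sqrt(3).

-7510/21 + 2*sqrt(3)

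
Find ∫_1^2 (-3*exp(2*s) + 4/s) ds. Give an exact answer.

-3*exp(4)/2 + log(16) + 3*exp(2)/2

An antiderivative is F(s) = -3*exp(2*s)/2 + 4*log(s).
Then F(2) - F(1) = (-3*exp(4)/2 + log(16)) - (-3*exp(2)/2) = -3*exp(4)/2 + log(16) + 3*exp(2)/2.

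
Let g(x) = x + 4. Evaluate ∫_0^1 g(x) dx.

9/2

By the power rule, an antiderivative is F(x) = x**2/2 + 4*x.
Then F(1) - F(0) = (9/2) - (0) = 9/2.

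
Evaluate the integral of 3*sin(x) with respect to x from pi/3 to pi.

9/2

An antiderivative is F(x) = -3*cos(x).
Then F(pi) - F(pi/3) = (3) - (-3/2) = 9/2.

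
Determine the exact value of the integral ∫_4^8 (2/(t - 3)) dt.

An antiderivative is F(t) = 2*log(t - 3).
Then F(8) - F(4) = (log(25)) - (0) = log(25).

log(25)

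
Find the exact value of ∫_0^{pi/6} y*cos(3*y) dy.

-1/9 + pi/18

Integrate by parts once (u = y, dv = cos(3*y) dy).
An antiderivative is F(y) = y*sin(3*y)/3 + cos(3*y)/9.
Then F(pi/6) - F(0) = (pi/18) - (1/9) = -1/9 + pi/18.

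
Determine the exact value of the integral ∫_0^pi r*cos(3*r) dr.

-2/9

Integrate by parts once (u = r, dv = cos(3*r) dr).
An antiderivative is F(r) = r*sin(3*r)/3 + cos(3*r)/9.
Then F(pi) - F(0) = (-1/9) - (1/9) = -2/9.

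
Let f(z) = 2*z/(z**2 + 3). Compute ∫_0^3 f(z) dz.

log(4)

Let u = z**2 + 3, so du = 2*z dz. When z = 0, u = 3; when z = 3, u = 12.
The integral becomes ∫ 1/u du from 3 to 12, with antiderivative log(u).
Back in z: F(z) = log(z**2 + 3).
Then F(3) - F(0) = (log(12)) - (log(3)) = log(4).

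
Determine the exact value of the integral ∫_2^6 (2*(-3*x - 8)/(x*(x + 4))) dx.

Factor the denominator: x**2 + 4*x = (x + 4)x.
Partial fractions: 2*(-3*x - 8)/(x*(x + 4)) = -2/(x + 4) - 4/x.
An antiderivative is F(x) = -4*log(x) - 2*log(x + 4).
Then F(6) - F(2) = (-4*log(3) - 6*log(2) - 2*log(5)) - (-6*log(2) - 2*log(3)) = -2*log(5) - 2*log(3).

-2*log(5) - 2*log(3)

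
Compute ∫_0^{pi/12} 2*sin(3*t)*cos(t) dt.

5/8 - sqrt(3)/4

Use the identity sin(3*t)cos(t) = [sin(4*t) + sin(2*t)]/2.
An antiderivative is F(t) = -cos(2*t)/2 - cos(4*t)/4.
Then F(pi/12) - F(0) = (-sqrt(3)/4 - 1/8) - (-3/4) = 5/8 - sqrt(3)/4.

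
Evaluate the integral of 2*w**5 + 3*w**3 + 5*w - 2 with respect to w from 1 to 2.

By the power rule, an antiderivative is F(w) = w**6/3 + 3*w**4/4 + 5*w**2/2 - 2*w.
Then F(2) - F(1) = (118/3) - (19/12) = 151/4.

151/4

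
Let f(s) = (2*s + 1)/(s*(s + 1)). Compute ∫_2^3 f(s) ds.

log(2)

Factor the denominator: s**2 + s = (s + 1)s.
Partial fractions: (2*s + 1)/(s*(s + 1)) = 1/(s + 1) + 1/s.
An antiderivative is F(s) = log(s) + log(s + 1).
Then F(3) - F(2) = (log(12)) - (log(6)) = log(2).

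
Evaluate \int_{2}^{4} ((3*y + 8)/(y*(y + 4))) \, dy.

Factor the denominator: y**2 + 4*y = (y + 4)y.
Partial fractions: (3*y + 8)/(y*(y + 4)) = 1/(y + 4) + 2/y.
An antiderivative is F(y) = 2*log(y) + log(y + 4).
Then F(4) - F(2) = (7*log(2)) - (log(24)) = log(16/3).

log(16/3)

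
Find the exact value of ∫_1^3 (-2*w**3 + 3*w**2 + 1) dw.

By the power rule, an antiderivative is F(w) = -w**4/2 + w**3 + w.
Then F(3) - F(1) = (-21/2) - (3/2) = -12.

-12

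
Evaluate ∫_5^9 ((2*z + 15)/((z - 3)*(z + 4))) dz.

Factor the denominator: z**2 + z - 12 = (z + 4)(z - 3).
Partial fractions: (2*z + 15)/((z - 3)*(z + 4)) = -1/(z + 4) + 3/(z - 3).
An antiderivative is F(z) = 3*log(z - 3) - log(z + 4).
Then F(9) - F(5) = (-log(13) + 3*log(2) + 3*log(3)) - (log(8/9)) = -log(13) + 5*log(3).

-log(13) + 5*log(3)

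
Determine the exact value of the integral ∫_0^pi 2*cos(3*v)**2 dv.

Use the identity cos^2(3*v) = (1 + cos(6*v))/2.
An antiderivative is F(v) = v + sin(6*v)/6.
Then F(pi) - F(0) = (pi) - (0) = pi.

pi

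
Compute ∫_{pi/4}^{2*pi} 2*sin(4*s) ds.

An antiderivative is F(s) = -cos(4*s)/2.
Then F(2*pi) - F(pi/4) = (-1/2) - (1/2) = -1.

-1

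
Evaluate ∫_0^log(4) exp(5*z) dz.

Let u = exp(z), so du = exp(z) dz. When z = 0, u = 1; when z = log(4), u = 4.
The integral becomes ∫ u**4 du from 1 to 4, with antiderivative u**5/5.
Back in z: F(z) = exp(5*z)/5.
Then F(log(4)) - F(0) = (1024/5) - (1/5) = 1023/5.

1023/5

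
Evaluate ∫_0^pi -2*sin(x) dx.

An antiderivative is F(x) = 2*cos(x).
Then F(pi) - F(0) = (-2) - (2) = -4.

-4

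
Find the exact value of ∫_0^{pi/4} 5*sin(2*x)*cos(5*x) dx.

Use the identity sin(2*x)cos(5*x) = [sin(7*x) + sin(-3*x)]/2.
An antiderivative is F(x) = 5*cos(3*x)/6 - 5*cos(7*x)/14.
Then F(pi/4) - F(0) = (-25*sqrt(2)/42) - (10/21) = -25*sqrt(2)/42 - 10/21.

-25*sqrt(2)/42 - 10/21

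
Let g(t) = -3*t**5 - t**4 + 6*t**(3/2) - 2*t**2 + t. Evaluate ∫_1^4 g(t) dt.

By the power rule, an antiderivative is F(t) = -t**6/2 + 12*t**(5/2)/5 - t**5/5 - 2*t**3/3 + t**2/2.
Then F(4) - F(1) = (-6632/3) - (23/15) = -11061/5.

-11061/5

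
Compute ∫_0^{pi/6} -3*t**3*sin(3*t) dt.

2/9 - pi**2/36

Integrate by parts 3 times (u = t^3, dv = -3*sin(3*t) dt).
An antiderivative is F(t) = t**3*cos(3*t) - t**2*sin(3*t) - 2*t*cos(3*t)/3 + 2*sin(3*t)/9.
Then F(pi/6) - F(0) = (2/9 - pi**2/36) - (0) = 2/9 - pi**2/36.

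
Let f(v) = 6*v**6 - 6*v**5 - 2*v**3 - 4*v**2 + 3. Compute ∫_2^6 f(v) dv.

4039100/21

By the power rule, an antiderivative is F(v) = 6*v**7/7 - v**6 - v**4/2 - 4*v**3/3 + 3*v.
Then F(6) - F(2) = (1346598/7) - (694/21) = 4039100/21.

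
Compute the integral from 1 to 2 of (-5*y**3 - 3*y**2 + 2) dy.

-95/4

By the power rule, an antiderivative is F(y) = -5*y**4/4 - y**3 + 2*y.
Then F(2) - F(1) = (-24) - (-1/4) = -95/4.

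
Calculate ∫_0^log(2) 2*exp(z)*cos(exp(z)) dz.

-2*sin(1) + 2*sin(2)

Let u = exp(z), so du = exp(z) dz. When z = 0, u = 1; when z = log(2), u = 2.
The integral becomes 2·∫ cos(u) du from 1 to 2, with antiderivative 2*sin(u).
Back in z: F(z) = 2*sin(exp(z)).
Then F(log(2)) - F(0) = (2*sin(2)) - (2*sin(1)) = -2*sin(1) + 2*sin(2).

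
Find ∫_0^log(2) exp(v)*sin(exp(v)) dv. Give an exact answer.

Let u = exp(v), so du = exp(v) dv. When v = 0, u = 1; when v = log(2), u = 2.
The integral becomes ∫ sin(u) du from 1 to 2, with antiderivative -cos(u).
Back in v: F(v) = -cos(exp(v)).
Then F(log(2)) - F(0) = (-cos(2)) - (-cos(1)) = -cos(2) + cos(1).

-cos(2) + cos(1)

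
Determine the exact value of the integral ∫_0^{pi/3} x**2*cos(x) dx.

Integrate by parts twice (u = x^2, dv = cos(x) dx).
An antiderivative is F(x) = x**2*sin(x) + 2*x*cos(x) - 2*sin(x).
Then F(pi/3) - F(0) = (-sqrt(3) + sqrt(3)*pi**2/18 + pi/3) - (0) = -sqrt(3) + sqrt(3)*pi**2/18 + pi/3.

-sqrt(3) + sqrt(3)*pi**2/18 + pi/3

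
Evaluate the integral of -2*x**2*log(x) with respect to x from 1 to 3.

Integrate by parts once (u = ln x, dv = -2*x**2 dx).
An antiderivative is F(x) = -2*x**3*(3*log(x) - 1)/9.
Then F(3) - F(1) = (6 - 18*log(3)) - (2/9) = 52/9 - 18*log(3).

52/9 - 18*log(3)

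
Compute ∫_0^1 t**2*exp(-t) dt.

2 - 5*exp(-1)

Integrate by parts twice (u = t^2, dv = exp(-t) dt).
An antiderivative is F(t) = (-t**2 - 2*t - 2)*exp(-t).
Then F(1) - F(0) = (-5*exp(-1)) - (-2) = 2 - 5*exp(-1).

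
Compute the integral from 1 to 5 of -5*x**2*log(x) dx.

Integrate by parts once (u = ln x, dv = -5*x**2 dx).
An antiderivative is F(x) = -5*x**3*(3*log(x) - 1)/9.
Then F(5) - F(1) = (625/9 - 625*log(5)/3) - (5/9) = 620/9 - 625*log(5)/3.

620/9 - 625*log(5)/3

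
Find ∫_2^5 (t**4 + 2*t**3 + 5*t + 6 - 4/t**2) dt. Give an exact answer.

By the power rule, an antiderivative is F(t) = t**5/5 + t**4/2 + 5*t**2/2 + 6*t + 4/t.
Then F(5) - F(2) = (5154/5) - (192/5) = 4962/5.

4962/5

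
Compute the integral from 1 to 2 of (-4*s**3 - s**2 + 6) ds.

-34/3

By the power rule, an antiderivative is F(s) = -s**4 - s**3/3 + 6*s.
Then F(2) - F(1) = (-20/3) - (14/3) = -34/3.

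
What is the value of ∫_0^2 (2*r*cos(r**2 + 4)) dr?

Let u = r**2 + 4, so du = 2*r dr. When r = 0, u = 4; when r = 2, u = 8.
The integral becomes ∫ cos(u) du from 4 to 8, with antiderivative sin(u).
Back in r: F(r) = sin(r**2 + 4).
Then F(2) - F(0) = (sin(8)) - (sin(4)) = -sin(4) + sin(8).

-sin(4) + sin(8)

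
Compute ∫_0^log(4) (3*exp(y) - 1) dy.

9 - log(4)

An antiderivative is F(y) = -y + 3*exp(y).
Then F(log(4)) - F(0) = (12 - log(4)) - (3) = 9 - log(4).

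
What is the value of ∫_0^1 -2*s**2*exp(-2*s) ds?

Integrate by parts twice (u = s^2, dv = -2*exp(-2*s) ds).
An antiderivative is F(s) = (2*s**2 + 2*s + 1)*exp(-2*s)/2.
Then F(1) - F(0) = (5*exp(-2)/2) - (1/2) = (5 - exp(2))*exp(-2)/2.

(5 - exp(2))*exp(-2)/2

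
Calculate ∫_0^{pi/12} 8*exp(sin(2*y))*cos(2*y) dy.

-4 + 4*exp(1/2)

Let u = sin(2*y), so du = 2*cos(2*y) dy. When y = 0, u = 0; when y = pi/12, u = 1/2.
The integral becomes 4·∫ exp(u) du from 0 to 1/2, with antiderivative 4*exp(u).
Back in y: F(y) = 4*exp(sin(2*y)).
Then F(pi/12) - F(0) = (4*exp(1/2)) - (4) = -4 + 4*exp(1/2).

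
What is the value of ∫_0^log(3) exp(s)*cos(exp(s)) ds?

-sin(1) + sin(3)

Let u = exp(s), so du = exp(s) ds. When s = 0, u = 1; when s = log(3), u = 3.
The integral becomes ∫ cos(u) du from 1 to 3, with antiderivative sin(u).
Back in s: F(s) = sin(exp(s)).
Then F(log(3)) - F(0) = (sin(3)) - (sin(1)) = -sin(1) + sin(3).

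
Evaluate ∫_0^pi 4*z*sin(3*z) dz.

4*pi/3

Integrate by parts once (u = z, dv = 4*sin(3*z) dz).
An antiderivative is F(z) = -4*z*cos(3*z)/3 + 4*sin(3*z)/9.
Then F(pi) - F(0) = (4*pi/3) - (0) = 4*pi/3.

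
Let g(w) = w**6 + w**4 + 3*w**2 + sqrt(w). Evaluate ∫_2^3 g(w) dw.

-4*sqrt(2)/3 + 2*sqrt(3) + 12437/35

By the power rule, an antiderivative is F(w) = w**7/7 + w**5/5 + 2*w**(3/2)/3 + w**3.
Then F(3) - F(2) = (2*sqrt(3) + 13581/35) - (4*sqrt(2)/3 + 1144/35) = -4*sqrt(2)/3 + 2*sqrt(3) + 12437/35.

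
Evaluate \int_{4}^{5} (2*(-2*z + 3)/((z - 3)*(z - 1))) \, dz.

log(3/32)

Factor the denominator: z**2 - 4*z + 3 = (z - 1)(z - 3).
Partial fractions: 2*(-2*z + 3)/((z - 3)*(z - 1)) = -1/(z - 1) - 3/(z - 3).
An antiderivative is F(z) = -3*log(z - 3) - log(z - 1).
Then F(5) - F(4) = (-log(32)) - (-log(3)) = log(3/32).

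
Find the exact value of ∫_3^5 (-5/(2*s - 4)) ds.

An antiderivative is F(s) = -5*log(2*s - 4)/2.
Then F(5) - F(3) = (-5*log(6)/2) - (-5*log(2)/2) = -5*log(3)/2.

-5*log(3)/2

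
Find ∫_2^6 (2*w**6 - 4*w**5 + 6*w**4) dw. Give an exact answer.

6108544/105

By the power rule, an antiderivative is F(w) = 2*w**7/7 - 2*w**6/3 + 6*w**5/5.
Then F(6) - F(2) = (2037312/35) - (3392/105) = 6108544/105.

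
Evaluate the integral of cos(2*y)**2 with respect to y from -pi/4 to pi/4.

pi/4

Use the identity cos^2(2*y) = (1 + cos(4*y))/2.
An antiderivative is F(y) = y/2 + sin(4*y)/8.
Then F(pi/4) - F(-pi/4) = (pi/8) - (-pi/8) = pi/4.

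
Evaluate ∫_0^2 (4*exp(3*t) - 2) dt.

-16/3 + 4*exp(6)/3

An antiderivative is F(t) = 4*exp(3*t)/3 - 2*t.
Then F(2) - F(0) = (-4 + 4*exp(6)/3) - (4/3) = -16/3 + 4*exp(6)/3.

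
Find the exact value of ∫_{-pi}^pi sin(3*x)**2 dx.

Use the identity sin^2(3*x) = (1 - cos(6*x))/2.
An antiderivative is F(x) = x/2 - sin(6*x)/12.
Then F(pi) - F(-pi) = (pi/2) - (-pi/2) = pi.

pi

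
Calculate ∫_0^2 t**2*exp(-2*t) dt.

(-13 + exp(4))*exp(-4)/4

Integrate by parts twice (u = t^2, dv = exp(-2*t) dt).
An antiderivative is F(t) = (-2*t**2 - 2*t - 1)*exp(-2*t)/4.
Then F(2) - F(0) = (-13*exp(-4)/4) - (-1/4) = (-13 + exp(4))*exp(-4)/4.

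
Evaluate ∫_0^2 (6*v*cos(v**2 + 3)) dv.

-3*sin(3) + 3*sin(7)

Let u = v**2 + 3, so du = 2*v dv. When v = 0, u = 3; when v = 2, u = 7.
The integral becomes 3·∫ cos(u) du from 3 to 7, with antiderivative 3*sin(u).
Back in v: F(v) = 3*sin(v**2 + 3).
Then F(2) - F(0) = (3*sin(7)) - (3*sin(3)) = -3*sin(3) + 3*sin(7).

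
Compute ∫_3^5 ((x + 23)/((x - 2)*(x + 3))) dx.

-8*log(2) + 9*log(3)

Factor the denominator: x**2 + x - 6 = (x + 3)(x - 2).
Partial fractions: (x + 23)/((x - 2)*(x + 3)) = -4/(x + 3) + 5/(x - 2).
An antiderivative is F(x) = 5*log(x - 2) - 4*log(x + 3).
Then F(5) - F(3) = (-12*log(2) + 5*log(3)) - (-4*log(3) - 4*log(2)) = -8*log(2) + 9*log(3).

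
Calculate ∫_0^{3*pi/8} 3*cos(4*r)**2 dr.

Use the identity cos^2(4*r) = (1 + cos(8*r))/2.
An antiderivative is F(r) = 3*r/2 + 3*sin(8*r)/16.
Then F(3*pi/8) - F(0) = (9*pi/16) - (0) = 9*pi/16.

9*pi/16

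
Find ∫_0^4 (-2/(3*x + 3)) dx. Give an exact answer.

An antiderivative is F(x) = -2*log(3*x + 3)/3.
Then F(4) - F(0) = (-2*log(15)/3) - (-2*log(3)/3) = -2*log(5)/3.

-2*log(5)/3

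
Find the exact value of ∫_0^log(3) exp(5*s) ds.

Let u = exp(s), so du = exp(s) ds. When s = 0, u = 1; when s = log(3), u = 3.
The integral becomes ∫ u**4 du from 1 to 3, with antiderivative u**5/5.
Back in s: F(s) = exp(5*s)/5.
Then F(log(3)) - F(0) = (243/5) - (1/5) = 242/5.

242/5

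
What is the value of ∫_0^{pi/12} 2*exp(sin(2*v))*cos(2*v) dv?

Let u = sin(2*v), so du = 2*cos(2*v) dv. When v = 0, u = 0; when v = pi/12, u = 1/2.
The integral becomes ∫ exp(u) du from 0 to 1/2, with antiderivative exp(u).
Back in v: F(v) = exp(sin(2*v)).
Then F(pi/12) - F(0) = (exp(1/2)) - (1) = -1 + exp(1/2).

-1 + exp(1/2)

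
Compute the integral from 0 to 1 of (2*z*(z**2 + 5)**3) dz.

671/4

Let u = z**2 + 5, so du = 2*z dz. When z = 0, u = 5; when z = 1, u = 6.
The integral becomes ∫ u**3 du from 5 to 6, with antiderivative u**4/4.
Back in z: F(z) = (z**2 + 5)**4/4.
Then F(1) - F(0) = (324) - (625/4) = 671/4.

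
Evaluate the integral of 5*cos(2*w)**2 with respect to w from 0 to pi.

Use the identity cos^2(2*w) = (1 + cos(4*w))/2.
An antiderivative is F(w) = 5*w/2 + 5*sin(4*w)/8.
Then F(pi) - F(0) = (5*pi/2) - (0) = 5*pi/2.

5*pi/2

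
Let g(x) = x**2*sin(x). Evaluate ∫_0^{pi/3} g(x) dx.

-1 - pi**2/18 + sqrt(3)*pi/3

Integrate by parts twice (u = x^2, dv = sin(x) dx).
An antiderivative is F(x) = -x**2*cos(x) + 2*x*sin(x) + 2*cos(x).
Then F(pi/3) - F(0) = (-pi**2/18 + 1 + sqrt(3)*pi/3) - (2) = -1 - pi**2/18 + sqrt(3)*pi/3.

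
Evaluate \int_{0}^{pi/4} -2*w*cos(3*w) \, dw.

Integrate by parts once (u = w, dv = -2*cos(3*w) dw).
An antiderivative is F(w) = -2*w*sin(3*w)/3 - 2*cos(3*w)/9.
Then F(pi/4) - F(0) = (sqrt(2)*(4 - 3*pi)/36) - (-2/9) = -sqrt(2)*pi/12 + sqrt(2)/9 + 2/9.

-sqrt(2)*pi/12 + sqrt(2)/9 + 2/9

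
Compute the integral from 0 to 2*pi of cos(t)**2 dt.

pi

Use the identity cos^2(t) = (1 + cos(2*t))/2.
An antiderivative is F(t) = t/2 + sin(2*t)/4.
Then F(2*pi) - F(0) = (pi) - (0) = pi.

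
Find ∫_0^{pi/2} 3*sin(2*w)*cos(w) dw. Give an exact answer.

Use the identity sin(2*w)cos(w) = [sin(3*w) + sin(w)]/2.
An antiderivative is F(w) = -3*cos(w)/2 - cos(3*w)/2.
Then F(pi/2) - F(0) = (0) - (-2) = 2.

2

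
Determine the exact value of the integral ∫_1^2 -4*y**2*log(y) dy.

28/9 - 32*log(2)/3

Integrate by parts once (u = ln y, dv = -4*y**2 dy).
An antiderivative is F(y) = -4*y**3*(3*log(y) - 1)/9.
Then F(2) - F(1) = (32/9 - 32*log(2)/3) - (4/9) = 28/9 - 32*log(2)/3.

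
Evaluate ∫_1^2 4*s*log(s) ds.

Integrate by parts once (u = ln s, dv = 4*s ds).
An antiderivative is F(s) = s**2*(2*log(s) - 1).
Then F(2) - F(1) = (-4 + 8*log(2)) - (-1) = -3 + 8*log(2).

-3 + 8*log(2)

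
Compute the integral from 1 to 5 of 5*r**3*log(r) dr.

Integrate by parts once (u = ln r, dv = 5*r**3 dr).
An antiderivative is F(r) = 5*r**4*(4*log(r) - 1)/16.
Then F(5) - F(1) = (-3125/16 + 3125*log(5)/4) - (-5/16) = -195 + 3125*log(5)/4.

-195 + 3125*log(5)/4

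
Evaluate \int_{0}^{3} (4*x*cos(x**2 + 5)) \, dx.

Let u = x**2 + 5, so du = 2*x dx. When x = 0, u = 5; when x = 3, u = 14.
The integral becomes 2·∫ cos(u) du from 5 to 14, with antiderivative 2*sin(u).
Back in x: F(x) = 2*sin(x**2 + 5).
Then F(3) - F(0) = (2*sin(14)) - (2*sin(5)) = -2*sin(5) + 2*sin(14).

-2*sin(5) + 2*sin(14)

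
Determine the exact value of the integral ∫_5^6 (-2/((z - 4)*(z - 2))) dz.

Factor the denominator: z**2 - 6*z + 8 = (z - 2)(z - 4).
Partial fractions: -2/((z - 4)*(z - 2)) = 1/(z - 2) - 1/(z - 4).
An antiderivative is F(z) = -log(z - 4) + log(z - 2).
Then F(6) - F(5) = (log(2)) - (log(3)) = log(2/3).

log(2/3)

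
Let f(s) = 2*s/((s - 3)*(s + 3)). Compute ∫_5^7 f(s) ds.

Factor the denominator: s**2 - 9 = (s + 3)(s - 3).
Partial fractions: 2*s/((s - 3)*(s + 3)) = 1/(s + 3) + 1/(s - 3).
An antiderivative is F(s) = log(s - 3) + log(s + 3).
Then F(7) - F(5) = (log(40)) - (log(16)) = log(5/2).

log(5/2)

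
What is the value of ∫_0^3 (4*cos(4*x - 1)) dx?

Let u = 4*x - 1, so du = 4 dx. When x = 0, u = -1; when x = 3, u = 11.
The integral becomes ∫ cos(u) du from -1 to 11, with antiderivative sin(u).
Back in x: F(x) = sin(4*x - 1).
Then F(3) - F(0) = (sin(11)) - (-sin(1)) = sin(11) + sin(1).

sin(11) + sin(1)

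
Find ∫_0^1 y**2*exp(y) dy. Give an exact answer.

-2 + E

Integrate by parts twice (u = y^2, dv = exp(y) dy).
An antiderivative is F(y) = (y**2 - 2*y + 2)*exp(y).
Then F(1) - F(0) = (E) - (2) = -2 + E.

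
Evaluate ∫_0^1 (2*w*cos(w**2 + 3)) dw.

sin(4) - sin(3)

Let u = w**2 + 3, so du = 2*w dw. When w = 0, u = 3; when w = 1, u = 4.
The integral becomes ∫ cos(u) du from 3 to 4, with antiderivative sin(u).
Back in w: F(w) = sin(w**2 + 3).
Then F(1) - F(0) = (sin(4)) - (sin(3)) = sin(4) - sin(3).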